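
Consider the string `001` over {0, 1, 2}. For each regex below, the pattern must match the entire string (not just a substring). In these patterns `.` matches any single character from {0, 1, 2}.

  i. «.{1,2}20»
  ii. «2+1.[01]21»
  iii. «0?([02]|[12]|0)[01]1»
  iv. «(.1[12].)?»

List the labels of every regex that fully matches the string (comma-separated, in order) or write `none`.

i → no match — must end with `20`
ii → no match — must start with `2`
iii → match
iv → no match

iii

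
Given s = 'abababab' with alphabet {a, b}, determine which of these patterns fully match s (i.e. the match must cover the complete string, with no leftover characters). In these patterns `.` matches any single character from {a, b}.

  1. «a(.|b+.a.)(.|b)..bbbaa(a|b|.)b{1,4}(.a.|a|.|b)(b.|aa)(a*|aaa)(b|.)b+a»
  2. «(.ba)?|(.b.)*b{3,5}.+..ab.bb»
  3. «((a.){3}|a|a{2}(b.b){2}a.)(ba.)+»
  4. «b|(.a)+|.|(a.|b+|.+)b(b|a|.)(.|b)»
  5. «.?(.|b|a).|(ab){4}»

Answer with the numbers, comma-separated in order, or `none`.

4, 5

1 → no match — must end with 'ba'
2 → no match
3 → no match
4 → match
5 → match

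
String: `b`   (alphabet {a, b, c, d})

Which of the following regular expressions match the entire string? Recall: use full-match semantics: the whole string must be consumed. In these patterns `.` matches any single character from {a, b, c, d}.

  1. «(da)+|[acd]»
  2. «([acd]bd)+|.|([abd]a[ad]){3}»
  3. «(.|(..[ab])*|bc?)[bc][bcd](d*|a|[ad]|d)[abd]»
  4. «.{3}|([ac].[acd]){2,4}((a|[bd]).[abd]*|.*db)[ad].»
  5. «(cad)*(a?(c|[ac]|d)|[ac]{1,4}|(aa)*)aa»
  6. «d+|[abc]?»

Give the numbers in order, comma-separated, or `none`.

1 → no match
2 → match
3 → no match
4 → no match
5 → no match — must end with `aa`
6 → match

2, 6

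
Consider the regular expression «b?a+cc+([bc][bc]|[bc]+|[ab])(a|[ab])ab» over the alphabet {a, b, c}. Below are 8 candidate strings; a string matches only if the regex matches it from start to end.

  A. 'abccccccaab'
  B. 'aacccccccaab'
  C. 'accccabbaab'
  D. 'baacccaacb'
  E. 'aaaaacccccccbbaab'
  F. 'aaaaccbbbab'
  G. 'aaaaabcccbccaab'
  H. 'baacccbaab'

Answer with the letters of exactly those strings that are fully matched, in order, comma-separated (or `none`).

A. 'abccccccaab' → no match
B. 'aacccccccaab' → match
C. 'accccabbaab' → no match
D. 'baacccaacb' → no match — must end with 'ab'
E → match
F. 'aaaaccbbbab' → match
G → no match
H. 'baacccbaab' → match

B, E, F, H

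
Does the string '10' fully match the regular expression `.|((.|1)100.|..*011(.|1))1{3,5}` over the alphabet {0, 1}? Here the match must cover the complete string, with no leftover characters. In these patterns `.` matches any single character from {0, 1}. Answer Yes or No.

No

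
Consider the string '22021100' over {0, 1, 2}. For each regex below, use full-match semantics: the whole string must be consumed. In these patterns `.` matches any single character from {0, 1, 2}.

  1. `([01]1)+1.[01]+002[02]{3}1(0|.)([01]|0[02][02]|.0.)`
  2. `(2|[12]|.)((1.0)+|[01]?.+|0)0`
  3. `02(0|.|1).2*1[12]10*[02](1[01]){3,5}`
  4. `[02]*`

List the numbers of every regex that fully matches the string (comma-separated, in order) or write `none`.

2

1 → no match
2 → match
3 → no match — must start with '02'
4 → no match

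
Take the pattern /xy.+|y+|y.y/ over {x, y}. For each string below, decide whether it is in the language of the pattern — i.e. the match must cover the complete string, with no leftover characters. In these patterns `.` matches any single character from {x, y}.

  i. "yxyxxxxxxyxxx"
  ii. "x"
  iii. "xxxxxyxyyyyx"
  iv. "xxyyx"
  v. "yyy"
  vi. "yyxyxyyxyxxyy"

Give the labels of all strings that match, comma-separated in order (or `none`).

i → no match
ii → no match
iii → no match
iv → no match
v → match
vi → no match

v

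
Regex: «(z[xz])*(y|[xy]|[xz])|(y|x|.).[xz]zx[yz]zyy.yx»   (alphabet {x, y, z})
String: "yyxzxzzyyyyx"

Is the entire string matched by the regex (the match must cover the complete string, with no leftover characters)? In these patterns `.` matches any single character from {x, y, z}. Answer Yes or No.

Yes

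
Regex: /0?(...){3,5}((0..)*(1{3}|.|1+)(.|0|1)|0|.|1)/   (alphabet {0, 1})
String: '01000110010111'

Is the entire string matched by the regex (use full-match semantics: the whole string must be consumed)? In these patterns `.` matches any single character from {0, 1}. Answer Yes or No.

Yes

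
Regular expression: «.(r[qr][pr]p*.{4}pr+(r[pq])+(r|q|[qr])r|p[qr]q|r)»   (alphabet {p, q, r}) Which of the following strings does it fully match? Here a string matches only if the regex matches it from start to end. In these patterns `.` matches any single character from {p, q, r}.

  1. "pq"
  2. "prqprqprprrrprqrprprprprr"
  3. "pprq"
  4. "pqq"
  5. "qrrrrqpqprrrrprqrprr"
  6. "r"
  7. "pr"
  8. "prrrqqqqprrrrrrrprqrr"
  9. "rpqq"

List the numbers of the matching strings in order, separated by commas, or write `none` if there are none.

2, 3, 5, 7, 8, 9

1 → no match
2 → match
3 → match
4 → no match
5 → match
6 → no match
7 → match
8 → match
9 → match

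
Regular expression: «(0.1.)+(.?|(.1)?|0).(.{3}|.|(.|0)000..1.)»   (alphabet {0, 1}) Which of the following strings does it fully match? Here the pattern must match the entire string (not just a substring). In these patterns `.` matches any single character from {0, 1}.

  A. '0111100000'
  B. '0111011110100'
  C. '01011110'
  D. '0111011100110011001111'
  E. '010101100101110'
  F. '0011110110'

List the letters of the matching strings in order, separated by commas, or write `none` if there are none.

B, D, F

A → no match
B → match
C → no match
D → match
E → no match
F → match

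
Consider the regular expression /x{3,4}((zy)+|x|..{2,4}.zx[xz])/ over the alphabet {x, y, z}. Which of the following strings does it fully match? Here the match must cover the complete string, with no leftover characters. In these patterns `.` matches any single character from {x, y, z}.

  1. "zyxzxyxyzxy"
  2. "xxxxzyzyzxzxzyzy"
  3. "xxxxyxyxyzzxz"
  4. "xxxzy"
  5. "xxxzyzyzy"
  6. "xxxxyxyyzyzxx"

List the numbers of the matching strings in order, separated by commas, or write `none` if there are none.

3, 4, 5, 6

1 → no match — must start with "x"
2 → no match
3 → match
4 → match
5 → match
6 → match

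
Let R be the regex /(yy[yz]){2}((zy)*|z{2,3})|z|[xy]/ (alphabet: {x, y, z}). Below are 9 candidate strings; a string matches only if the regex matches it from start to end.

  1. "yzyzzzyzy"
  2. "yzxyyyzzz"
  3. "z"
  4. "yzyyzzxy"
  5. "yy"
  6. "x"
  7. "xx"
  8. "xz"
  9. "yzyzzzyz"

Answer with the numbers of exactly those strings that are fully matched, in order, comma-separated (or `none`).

1. "yzyzzzyzy" → no match
2. "yzxyyyzzz" → no match
3. "z" → match
4. "yzyyzzxy" → no match
5. "yy" → no match
6. "x" → match
7. "xx" → no match
8. "xz" → no match
9. "yzyzzzyz" → no match

3, 6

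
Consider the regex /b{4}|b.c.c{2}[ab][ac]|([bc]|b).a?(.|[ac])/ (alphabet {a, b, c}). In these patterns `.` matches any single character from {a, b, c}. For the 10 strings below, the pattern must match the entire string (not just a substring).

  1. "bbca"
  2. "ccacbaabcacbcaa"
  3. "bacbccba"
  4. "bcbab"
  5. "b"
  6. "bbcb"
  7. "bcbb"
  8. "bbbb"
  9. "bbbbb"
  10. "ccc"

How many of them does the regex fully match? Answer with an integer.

3

1 → no match
2 → no match
3 → match
4 → no match
5 → no match
6 → no match
7 → no match
8 → match
9 → no match
10 → match
Total matched: 3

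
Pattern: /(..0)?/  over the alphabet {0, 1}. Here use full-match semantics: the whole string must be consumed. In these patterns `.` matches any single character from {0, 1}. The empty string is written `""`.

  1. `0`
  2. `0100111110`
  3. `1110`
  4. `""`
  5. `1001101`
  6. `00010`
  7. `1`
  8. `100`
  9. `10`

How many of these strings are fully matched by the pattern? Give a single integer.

1 → no match
2 → no match
3 → no match
4 → match
5 → no match
6 → no match
7 → no match
8 → match
9 → no match
Total matched: 2

2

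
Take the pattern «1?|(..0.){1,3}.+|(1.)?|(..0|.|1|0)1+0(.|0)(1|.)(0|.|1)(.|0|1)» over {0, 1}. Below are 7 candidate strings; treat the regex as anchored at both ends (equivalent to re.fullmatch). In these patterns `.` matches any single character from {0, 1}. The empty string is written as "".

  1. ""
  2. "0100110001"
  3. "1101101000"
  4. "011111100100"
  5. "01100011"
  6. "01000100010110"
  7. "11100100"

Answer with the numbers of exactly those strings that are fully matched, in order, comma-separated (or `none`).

1 → match
2 → match
3 → match
4 → match
5 → match
6 → match
7 → match

1, 2, 3, 4, 5, 6, 7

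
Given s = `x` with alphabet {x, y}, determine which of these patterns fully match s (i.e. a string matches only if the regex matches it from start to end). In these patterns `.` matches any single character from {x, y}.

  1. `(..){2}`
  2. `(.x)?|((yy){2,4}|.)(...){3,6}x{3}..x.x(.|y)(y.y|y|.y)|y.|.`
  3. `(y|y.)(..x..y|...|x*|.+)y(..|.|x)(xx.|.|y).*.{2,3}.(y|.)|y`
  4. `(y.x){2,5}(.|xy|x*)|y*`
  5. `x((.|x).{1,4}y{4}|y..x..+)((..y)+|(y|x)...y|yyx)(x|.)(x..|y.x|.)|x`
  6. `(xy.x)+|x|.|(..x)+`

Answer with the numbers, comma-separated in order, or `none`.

2, 5, 6

1 → no match
2 → match
3 → no match — must start with `y`
4 → no match
5 → match
6 → match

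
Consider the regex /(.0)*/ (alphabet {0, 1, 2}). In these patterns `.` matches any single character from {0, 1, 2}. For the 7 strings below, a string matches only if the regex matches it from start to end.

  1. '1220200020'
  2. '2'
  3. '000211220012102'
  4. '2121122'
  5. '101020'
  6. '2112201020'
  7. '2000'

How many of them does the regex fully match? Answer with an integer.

2

1 → no match
2 → no match
3 → no match
4 → no match
5 → match
6 → no match
7 → match
Total matched: 2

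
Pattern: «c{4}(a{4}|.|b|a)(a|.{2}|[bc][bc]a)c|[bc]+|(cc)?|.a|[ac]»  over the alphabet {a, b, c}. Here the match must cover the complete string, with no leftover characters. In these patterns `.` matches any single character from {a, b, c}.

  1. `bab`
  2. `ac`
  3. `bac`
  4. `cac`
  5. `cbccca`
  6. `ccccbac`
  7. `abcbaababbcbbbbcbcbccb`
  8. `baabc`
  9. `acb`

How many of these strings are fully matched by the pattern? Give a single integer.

1 → no match
2 → no match
3 → no match
4 → no match
5 → no match
6 → match
7 → no match
8 → no match
9 → no match
Total matched: 1

1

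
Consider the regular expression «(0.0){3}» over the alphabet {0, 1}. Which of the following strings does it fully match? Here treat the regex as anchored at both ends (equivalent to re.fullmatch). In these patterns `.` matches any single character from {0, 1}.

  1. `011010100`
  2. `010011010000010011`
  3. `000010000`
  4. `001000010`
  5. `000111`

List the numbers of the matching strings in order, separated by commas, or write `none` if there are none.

3

1 → no match
2 → no match — must end with `0`
3 → match
4 → no match
5 → no match — must end with `0`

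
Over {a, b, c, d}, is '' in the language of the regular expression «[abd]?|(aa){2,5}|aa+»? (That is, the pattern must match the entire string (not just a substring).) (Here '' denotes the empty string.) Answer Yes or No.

Yes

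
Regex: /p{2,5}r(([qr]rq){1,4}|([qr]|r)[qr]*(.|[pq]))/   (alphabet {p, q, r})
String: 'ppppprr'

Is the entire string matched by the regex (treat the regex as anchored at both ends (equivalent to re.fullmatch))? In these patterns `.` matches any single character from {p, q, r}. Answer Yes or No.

No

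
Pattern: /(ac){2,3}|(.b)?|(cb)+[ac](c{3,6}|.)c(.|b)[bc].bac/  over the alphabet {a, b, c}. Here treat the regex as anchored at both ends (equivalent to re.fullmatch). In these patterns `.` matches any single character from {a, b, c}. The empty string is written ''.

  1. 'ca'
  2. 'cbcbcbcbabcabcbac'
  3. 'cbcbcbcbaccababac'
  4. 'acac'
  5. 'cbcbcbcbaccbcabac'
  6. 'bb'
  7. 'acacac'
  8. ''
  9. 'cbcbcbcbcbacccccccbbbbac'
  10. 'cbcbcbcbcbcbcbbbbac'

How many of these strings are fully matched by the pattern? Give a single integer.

1 → no match
2 → match
3 → match
4 → match
5 → match
6 → match
7 → match
8 → match
9 → match
10 → match
Total matched: 9

9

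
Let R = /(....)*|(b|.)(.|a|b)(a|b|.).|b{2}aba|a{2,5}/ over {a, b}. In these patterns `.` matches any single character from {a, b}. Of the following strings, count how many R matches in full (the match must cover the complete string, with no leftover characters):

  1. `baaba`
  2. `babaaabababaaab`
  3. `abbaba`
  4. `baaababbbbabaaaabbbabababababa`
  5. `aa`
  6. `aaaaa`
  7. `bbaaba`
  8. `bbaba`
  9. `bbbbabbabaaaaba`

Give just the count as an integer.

3

1 → no match
2 → no match
3 → no match
4 → no match
5 → match
6 → match
7 → no match
8 → match
9 → no match
Total matched: 3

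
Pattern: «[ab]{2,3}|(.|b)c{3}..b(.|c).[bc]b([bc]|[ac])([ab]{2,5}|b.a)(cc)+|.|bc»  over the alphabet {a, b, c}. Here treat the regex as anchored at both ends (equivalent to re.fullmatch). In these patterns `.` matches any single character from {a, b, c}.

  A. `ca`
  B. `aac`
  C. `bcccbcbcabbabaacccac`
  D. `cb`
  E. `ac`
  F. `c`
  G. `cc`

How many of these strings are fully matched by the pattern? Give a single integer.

1

A → no match
B → no match
C → no match
D → no match
E → no match
F → match
G → no match
Total matched: 1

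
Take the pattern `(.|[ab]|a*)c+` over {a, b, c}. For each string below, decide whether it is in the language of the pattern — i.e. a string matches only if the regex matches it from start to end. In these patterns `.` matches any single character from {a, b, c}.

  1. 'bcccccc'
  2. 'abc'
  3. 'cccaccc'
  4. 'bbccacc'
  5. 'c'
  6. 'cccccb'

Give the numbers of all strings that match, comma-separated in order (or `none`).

1, 5

1 → match
2 → no match
3 → no match
4 → no match
5 → match
6 → no match — must end with 'c'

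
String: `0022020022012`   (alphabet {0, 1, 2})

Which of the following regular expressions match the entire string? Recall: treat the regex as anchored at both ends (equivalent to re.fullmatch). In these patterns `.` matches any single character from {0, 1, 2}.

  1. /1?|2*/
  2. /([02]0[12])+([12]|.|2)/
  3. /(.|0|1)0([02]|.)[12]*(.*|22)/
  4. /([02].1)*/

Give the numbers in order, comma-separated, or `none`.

1 → no match
2 → match
3 → match
4 → no match

2, 3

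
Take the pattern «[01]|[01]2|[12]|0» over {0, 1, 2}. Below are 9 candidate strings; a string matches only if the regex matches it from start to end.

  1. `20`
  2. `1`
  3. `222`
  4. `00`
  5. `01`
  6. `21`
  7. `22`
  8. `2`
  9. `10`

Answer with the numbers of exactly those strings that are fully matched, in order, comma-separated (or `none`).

2, 8

1 → no match
2 → match
3 → no match
4 → no match
5 → no match
6 → no match
7 → no match
8 → match
9 → no match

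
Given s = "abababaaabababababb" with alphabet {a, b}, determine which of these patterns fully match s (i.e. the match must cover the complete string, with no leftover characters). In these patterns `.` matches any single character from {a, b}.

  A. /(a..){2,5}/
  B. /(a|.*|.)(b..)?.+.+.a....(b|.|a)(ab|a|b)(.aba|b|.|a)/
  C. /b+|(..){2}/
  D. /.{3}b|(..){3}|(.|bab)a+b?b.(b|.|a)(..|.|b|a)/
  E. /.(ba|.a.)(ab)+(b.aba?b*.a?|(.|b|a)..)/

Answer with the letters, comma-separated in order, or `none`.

B

A → no match
B → match
C → no match
D → no match
E → no match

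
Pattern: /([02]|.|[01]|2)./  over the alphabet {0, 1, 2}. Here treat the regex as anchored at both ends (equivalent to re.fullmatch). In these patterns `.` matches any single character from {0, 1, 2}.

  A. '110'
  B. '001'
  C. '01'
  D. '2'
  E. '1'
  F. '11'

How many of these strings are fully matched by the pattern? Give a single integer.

A → no match
B → no match
C → match
D → no match
E → no match
F → match
Total matched: 2

2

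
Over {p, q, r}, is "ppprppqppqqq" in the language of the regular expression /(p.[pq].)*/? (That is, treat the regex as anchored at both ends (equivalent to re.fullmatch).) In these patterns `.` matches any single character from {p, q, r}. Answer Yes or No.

Yes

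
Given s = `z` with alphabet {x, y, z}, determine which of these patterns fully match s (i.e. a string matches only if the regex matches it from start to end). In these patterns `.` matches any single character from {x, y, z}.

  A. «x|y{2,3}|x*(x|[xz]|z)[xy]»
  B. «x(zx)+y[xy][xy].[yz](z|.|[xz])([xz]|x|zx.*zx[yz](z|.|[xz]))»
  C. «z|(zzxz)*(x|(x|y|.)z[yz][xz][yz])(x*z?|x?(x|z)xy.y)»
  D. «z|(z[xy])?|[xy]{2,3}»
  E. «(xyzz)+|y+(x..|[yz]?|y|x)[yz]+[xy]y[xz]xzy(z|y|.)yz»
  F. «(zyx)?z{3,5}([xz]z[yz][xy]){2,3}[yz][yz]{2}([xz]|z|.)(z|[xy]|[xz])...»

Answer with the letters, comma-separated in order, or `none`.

C, D

A → no match
B → no match — must start with `xzx`
C → match
D → match
E → no match
F → no match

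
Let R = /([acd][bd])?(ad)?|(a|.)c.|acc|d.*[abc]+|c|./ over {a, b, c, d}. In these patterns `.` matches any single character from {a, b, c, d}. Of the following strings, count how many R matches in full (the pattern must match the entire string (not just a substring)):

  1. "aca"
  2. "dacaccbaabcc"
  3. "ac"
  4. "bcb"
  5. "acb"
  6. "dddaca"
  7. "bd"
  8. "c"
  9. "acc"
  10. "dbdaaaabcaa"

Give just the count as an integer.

8

1 → match
2 → match
3 → no match
4 → match
5 → match
6 → match
7 → no match
8 → match
9 → match
10 → match
Total matched: 8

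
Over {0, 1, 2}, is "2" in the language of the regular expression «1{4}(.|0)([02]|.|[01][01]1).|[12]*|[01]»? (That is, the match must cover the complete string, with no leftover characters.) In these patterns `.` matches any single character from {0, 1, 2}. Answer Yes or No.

Yes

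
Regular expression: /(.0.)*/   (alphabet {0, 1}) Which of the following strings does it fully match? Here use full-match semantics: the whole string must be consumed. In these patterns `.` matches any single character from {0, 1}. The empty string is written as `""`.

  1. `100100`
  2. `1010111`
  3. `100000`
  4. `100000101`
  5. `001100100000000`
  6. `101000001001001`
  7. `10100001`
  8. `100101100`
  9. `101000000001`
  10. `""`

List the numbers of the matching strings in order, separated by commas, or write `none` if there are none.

1. `100100` → match
2. `1010111` → no match
3. `100000` → match
4. `100000101` → match
5 → match
6 → match
7. `10100001` → no match
8. `100101100` → match
9. `101000000001` → match
10. `""` → match

1, 3, 4, 5, 6, 8, 9, 10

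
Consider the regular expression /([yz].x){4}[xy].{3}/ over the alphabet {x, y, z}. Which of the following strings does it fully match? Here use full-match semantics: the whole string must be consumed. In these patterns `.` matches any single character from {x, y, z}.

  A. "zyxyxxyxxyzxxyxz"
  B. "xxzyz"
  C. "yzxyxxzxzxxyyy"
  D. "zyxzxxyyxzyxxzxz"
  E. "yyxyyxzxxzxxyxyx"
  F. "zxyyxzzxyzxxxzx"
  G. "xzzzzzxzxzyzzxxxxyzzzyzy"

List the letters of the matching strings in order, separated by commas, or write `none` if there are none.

A, D, E

A → match
B → no match
C → no match
D → match
E → match
F → no match
G → no match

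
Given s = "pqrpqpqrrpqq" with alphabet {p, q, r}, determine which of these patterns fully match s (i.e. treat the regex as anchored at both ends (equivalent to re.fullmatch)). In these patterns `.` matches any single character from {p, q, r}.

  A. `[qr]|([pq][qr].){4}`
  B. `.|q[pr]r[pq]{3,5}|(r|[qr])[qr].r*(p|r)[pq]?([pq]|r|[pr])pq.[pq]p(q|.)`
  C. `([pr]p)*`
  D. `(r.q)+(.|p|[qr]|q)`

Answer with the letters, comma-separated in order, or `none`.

A

A → match
B → no match
C → no match
D → no match — must start with "r"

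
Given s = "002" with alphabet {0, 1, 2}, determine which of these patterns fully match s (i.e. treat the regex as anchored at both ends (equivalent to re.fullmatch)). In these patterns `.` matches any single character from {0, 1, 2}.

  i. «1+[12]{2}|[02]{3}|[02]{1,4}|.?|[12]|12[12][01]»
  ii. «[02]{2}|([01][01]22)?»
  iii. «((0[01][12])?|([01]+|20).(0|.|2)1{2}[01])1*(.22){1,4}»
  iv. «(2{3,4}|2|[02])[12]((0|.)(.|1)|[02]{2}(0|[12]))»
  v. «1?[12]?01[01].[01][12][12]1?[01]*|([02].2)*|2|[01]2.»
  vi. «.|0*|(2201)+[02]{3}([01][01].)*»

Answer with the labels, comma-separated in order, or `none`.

i → match
ii → no match
iii → no match — must end with "22"
iv → no match
v → match
vi → no match

i, v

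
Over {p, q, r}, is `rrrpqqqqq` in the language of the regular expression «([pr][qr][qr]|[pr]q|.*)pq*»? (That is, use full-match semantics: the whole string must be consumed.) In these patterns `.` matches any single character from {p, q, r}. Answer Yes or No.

Yes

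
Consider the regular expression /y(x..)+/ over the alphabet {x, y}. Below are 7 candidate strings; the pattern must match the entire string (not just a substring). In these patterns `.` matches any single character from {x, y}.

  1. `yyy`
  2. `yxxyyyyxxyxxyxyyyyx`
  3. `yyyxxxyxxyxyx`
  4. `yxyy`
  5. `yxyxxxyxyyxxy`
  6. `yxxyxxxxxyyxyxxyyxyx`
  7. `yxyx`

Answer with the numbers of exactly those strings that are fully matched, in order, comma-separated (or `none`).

1 → no match — must start with `yx`
2 → no match
3 → no match — must start with `yx`
4 → match
5 → match
6 → no match
7 → match

4, 5, 7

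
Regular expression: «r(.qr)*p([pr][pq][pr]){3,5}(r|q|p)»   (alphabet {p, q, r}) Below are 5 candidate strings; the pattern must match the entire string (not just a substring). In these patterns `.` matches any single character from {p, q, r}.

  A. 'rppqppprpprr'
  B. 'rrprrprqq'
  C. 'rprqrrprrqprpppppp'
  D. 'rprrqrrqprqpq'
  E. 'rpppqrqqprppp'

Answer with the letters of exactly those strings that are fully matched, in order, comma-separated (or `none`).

A, C

A → match
B → no match
C → match
D → no match
E → no match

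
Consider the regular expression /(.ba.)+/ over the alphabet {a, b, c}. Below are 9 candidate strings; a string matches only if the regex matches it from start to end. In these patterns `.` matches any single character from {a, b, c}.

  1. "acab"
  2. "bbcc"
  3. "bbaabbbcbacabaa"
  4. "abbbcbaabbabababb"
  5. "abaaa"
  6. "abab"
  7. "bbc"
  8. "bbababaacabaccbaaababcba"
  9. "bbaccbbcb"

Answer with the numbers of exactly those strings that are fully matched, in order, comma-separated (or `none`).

1 → no match
2 → no match
3 → no match
4 → no match
5 → no match
6 → match
7 → no match
8 → no match
9 → no match

6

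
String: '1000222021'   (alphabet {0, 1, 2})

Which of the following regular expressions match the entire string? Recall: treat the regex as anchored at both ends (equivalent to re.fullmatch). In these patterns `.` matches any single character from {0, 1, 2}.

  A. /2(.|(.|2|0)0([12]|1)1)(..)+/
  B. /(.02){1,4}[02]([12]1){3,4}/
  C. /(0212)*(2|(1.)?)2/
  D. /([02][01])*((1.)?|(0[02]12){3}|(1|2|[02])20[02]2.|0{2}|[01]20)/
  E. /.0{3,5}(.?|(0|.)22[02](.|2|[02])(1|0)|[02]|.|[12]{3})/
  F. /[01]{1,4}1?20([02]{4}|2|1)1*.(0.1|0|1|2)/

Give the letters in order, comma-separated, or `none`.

E

A → no match — must start with '2'
B → no match
C → no match — must end with '2'
D → no match
E → match
F → no match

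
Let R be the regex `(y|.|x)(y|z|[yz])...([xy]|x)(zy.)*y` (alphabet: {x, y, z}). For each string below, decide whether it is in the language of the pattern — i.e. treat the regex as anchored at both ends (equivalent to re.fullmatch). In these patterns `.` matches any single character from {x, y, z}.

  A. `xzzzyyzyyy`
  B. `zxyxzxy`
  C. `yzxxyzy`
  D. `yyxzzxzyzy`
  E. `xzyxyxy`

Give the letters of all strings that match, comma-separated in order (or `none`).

A → match
B → no match
C → no match
D → match
E → match

A, D, E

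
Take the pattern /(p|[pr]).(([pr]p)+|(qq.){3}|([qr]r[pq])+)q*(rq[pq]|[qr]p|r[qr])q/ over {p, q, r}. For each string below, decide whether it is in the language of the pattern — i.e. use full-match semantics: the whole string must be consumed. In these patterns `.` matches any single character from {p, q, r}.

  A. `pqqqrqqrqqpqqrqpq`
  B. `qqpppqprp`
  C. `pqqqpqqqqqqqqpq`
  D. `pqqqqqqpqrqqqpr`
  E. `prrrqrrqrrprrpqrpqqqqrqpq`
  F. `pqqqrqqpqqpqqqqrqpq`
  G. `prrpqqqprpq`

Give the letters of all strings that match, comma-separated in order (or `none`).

A, C, E, F

A → match
B → no match — must end with `q`
C → match
D → no match — must end with `q`
E → match
F → match
G → no match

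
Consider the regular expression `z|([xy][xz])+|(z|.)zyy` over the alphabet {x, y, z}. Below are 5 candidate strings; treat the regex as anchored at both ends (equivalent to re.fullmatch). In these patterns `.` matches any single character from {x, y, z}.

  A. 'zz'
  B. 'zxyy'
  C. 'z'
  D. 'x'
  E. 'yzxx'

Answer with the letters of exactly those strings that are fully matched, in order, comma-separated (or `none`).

A → no match
B → no match
C → match
D → no match
E → match

C, E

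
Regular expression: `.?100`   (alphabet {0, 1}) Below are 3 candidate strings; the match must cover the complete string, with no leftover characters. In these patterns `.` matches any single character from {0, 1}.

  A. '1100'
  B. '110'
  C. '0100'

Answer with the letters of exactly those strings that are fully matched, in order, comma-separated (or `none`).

A → match
B → no match — must end with '100'
C → match

A, C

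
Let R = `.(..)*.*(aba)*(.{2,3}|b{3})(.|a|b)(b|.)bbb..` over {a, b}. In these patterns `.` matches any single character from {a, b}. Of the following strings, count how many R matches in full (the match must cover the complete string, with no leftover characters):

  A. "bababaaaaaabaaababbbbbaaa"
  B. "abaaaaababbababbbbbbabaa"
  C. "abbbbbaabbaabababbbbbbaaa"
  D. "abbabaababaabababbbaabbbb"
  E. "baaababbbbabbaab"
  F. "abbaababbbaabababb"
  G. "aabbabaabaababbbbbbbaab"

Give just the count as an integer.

0

A → no match
B → no match
C → no match
D → no match
E → no match
F → no match
G → no match
Total matched: 0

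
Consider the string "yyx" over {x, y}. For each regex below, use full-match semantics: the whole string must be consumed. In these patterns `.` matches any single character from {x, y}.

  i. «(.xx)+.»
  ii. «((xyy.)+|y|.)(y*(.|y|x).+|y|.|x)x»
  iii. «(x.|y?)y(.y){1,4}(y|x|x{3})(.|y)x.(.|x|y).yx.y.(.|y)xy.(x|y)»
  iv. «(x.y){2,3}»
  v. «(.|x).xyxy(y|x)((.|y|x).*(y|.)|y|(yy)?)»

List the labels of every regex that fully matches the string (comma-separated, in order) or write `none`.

i → no match
ii → match
iii → no match
iv → no match — must start with "x"
v → no match

ii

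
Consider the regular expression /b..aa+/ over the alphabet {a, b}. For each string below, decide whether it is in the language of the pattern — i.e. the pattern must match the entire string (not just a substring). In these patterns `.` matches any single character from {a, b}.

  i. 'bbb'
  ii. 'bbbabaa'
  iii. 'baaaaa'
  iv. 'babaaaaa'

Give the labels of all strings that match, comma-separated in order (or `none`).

i → no match — must end with 'a'
ii → no match
iii → match
iv → match

iii, iv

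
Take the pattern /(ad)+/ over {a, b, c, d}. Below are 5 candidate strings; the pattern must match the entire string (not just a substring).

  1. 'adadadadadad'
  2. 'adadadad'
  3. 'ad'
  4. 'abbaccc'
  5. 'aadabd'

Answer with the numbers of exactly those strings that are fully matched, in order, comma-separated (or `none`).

1 → match
2 → match
3 → match
4 → no match — must start with 'ad'
5 → no match — must start with 'ad'

1, 2, 3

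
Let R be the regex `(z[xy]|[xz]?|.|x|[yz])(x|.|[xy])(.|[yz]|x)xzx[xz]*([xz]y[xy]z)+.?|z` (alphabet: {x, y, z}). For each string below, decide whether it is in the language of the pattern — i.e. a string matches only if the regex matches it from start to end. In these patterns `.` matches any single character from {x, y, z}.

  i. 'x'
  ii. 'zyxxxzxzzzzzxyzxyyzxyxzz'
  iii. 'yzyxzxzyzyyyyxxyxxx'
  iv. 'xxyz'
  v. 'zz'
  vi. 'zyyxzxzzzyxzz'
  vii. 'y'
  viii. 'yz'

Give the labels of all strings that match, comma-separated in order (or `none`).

i. 'x' → no match
ii → no match
iii → no match
iv. 'xxyz' → no match
v. 'zz' → no match
vi → match
vii. 'y' → no match
viii. 'yz' → no match

vi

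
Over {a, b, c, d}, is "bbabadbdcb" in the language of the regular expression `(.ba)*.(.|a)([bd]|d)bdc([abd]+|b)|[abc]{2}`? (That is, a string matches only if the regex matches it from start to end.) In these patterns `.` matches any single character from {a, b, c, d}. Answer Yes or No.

Yes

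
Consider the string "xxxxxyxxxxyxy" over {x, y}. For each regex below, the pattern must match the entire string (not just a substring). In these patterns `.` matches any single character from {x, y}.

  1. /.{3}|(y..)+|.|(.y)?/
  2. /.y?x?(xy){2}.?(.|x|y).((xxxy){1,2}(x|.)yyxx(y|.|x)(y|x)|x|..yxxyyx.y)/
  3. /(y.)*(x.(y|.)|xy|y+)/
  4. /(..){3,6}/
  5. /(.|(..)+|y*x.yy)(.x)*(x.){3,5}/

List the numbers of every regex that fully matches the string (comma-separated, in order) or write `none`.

1 → no match
2 → no match
3 → no match
4 → no match
5 → match

5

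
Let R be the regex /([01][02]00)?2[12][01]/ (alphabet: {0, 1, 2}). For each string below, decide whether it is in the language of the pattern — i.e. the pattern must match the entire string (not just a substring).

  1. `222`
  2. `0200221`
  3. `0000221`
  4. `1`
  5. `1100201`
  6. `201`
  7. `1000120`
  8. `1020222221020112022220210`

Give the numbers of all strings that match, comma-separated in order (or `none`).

2, 3

1 → no match
2 → match
3 → match
4 → no match
5 → no match
6 → no match
7 → no match
8 → no match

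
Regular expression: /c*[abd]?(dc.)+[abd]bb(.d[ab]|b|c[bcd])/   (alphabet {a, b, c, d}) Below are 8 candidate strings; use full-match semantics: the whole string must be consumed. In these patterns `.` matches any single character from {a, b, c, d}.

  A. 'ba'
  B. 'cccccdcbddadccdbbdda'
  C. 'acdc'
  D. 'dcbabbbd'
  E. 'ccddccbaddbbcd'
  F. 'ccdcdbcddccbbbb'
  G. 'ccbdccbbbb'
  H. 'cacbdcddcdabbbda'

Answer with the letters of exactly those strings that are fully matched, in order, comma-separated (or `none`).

A → no match
B → no match
C → no match
D → no match
E → no match
F → no match
G → match
H → no match

G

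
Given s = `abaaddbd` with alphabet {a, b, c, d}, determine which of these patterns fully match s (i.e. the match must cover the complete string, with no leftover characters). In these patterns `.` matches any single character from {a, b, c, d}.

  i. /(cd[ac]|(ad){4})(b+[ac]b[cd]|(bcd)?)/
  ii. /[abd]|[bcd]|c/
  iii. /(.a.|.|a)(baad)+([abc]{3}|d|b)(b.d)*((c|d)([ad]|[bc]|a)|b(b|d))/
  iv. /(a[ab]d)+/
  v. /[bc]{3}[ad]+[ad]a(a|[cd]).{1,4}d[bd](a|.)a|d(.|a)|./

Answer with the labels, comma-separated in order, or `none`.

i → no match
ii → no match
iii → match
iv → no match
v → no match

iii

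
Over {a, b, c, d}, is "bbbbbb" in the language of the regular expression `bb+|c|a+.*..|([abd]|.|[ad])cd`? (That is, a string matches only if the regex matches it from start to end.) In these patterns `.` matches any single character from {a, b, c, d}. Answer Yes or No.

Yes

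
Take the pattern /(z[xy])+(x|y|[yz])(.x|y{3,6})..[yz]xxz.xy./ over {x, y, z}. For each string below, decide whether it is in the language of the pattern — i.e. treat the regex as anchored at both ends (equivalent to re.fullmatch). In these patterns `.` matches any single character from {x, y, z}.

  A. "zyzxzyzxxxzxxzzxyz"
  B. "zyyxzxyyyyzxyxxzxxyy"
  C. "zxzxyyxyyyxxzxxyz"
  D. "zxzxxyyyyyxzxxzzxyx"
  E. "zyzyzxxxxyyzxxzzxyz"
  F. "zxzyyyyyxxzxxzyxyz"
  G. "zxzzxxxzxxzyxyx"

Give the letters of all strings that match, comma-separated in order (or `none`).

A → no match
B → no match
C → match
D → match
E → match
F → match
G → match

C, D, E, F, G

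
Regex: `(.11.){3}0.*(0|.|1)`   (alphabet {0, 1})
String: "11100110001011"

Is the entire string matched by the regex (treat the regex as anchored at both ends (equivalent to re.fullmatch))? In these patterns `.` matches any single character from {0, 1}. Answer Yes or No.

No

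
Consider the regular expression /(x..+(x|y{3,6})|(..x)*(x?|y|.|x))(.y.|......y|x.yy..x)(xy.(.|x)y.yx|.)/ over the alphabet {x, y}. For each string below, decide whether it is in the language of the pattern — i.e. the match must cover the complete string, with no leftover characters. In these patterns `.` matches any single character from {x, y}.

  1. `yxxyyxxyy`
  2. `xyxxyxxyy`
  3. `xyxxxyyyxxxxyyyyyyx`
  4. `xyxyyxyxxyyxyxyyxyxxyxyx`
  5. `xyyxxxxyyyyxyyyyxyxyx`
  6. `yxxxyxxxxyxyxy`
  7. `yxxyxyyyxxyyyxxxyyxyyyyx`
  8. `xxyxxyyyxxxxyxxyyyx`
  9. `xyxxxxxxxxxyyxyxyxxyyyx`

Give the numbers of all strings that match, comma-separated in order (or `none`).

1, 2, 3, 4, 6, 8, 9

1. `yxxyyxxyy` → match
2. `xyxxyxxyy` → match
3 → match
4 → match
5 → no match
6 → match
7 → no match
8 → match
9 → match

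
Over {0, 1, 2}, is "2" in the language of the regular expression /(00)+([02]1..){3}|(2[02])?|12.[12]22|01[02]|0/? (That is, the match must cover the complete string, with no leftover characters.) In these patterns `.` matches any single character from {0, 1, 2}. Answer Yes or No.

No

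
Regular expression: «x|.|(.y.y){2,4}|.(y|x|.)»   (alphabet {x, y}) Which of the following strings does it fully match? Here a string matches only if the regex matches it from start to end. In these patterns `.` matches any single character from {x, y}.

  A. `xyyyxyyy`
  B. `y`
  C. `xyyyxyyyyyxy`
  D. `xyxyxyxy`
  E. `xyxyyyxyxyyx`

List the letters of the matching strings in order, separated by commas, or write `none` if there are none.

A → match
B → match
C → match
D → match
E → no match

A, B, C, D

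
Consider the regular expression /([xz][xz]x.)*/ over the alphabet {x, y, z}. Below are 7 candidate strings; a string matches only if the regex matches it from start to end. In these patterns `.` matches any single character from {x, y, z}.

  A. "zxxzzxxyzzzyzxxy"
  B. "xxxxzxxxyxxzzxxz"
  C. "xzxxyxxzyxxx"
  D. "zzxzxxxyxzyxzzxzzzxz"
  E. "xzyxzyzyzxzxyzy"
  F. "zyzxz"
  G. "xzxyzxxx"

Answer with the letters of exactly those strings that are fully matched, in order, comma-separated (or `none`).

G

A → no match
B → no match
C → no match
D → no match
E → no match
F → no match
G → match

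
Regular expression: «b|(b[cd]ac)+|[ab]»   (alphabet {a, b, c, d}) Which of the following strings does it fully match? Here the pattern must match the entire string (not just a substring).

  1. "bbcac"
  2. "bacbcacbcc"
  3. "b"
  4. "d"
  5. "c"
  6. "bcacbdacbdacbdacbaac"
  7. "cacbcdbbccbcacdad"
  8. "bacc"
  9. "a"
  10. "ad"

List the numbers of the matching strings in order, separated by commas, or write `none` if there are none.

3, 9

1 → no match
2 → no match
3 → match
4 → no match
5 → no match
6 → no match
7 → no match
8 → no match
9 → match
10 → no match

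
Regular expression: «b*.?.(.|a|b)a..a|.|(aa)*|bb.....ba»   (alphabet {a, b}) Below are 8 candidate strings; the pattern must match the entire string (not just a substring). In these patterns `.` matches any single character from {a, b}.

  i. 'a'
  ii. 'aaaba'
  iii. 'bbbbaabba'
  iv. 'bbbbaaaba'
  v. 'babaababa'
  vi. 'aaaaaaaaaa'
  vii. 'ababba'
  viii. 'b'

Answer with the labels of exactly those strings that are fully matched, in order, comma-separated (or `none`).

i, iii, iv, vi, vii, viii

i. 'a' → match
ii. 'aaaba' → no match
iii. 'bbbbaabba' → match
iv. 'bbbbaaaba' → match
v. 'babaababa' → no match
vi. 'aaaaaaaaaa' → match
vii. 'ababba' → match
viii. 'b' → match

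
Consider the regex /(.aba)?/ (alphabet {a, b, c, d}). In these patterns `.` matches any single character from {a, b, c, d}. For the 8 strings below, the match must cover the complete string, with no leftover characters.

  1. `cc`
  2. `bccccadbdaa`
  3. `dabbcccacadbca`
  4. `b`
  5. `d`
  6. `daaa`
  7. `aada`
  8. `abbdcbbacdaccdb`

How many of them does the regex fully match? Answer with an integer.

1. `cc` → no match
2. `bccccadbdaa` → no match
3 → no match
4. `b` → no match
5. `d` → no match
6. `daaa` → no match
7. `aada` → no match
8 → no match
Total matched: 0

0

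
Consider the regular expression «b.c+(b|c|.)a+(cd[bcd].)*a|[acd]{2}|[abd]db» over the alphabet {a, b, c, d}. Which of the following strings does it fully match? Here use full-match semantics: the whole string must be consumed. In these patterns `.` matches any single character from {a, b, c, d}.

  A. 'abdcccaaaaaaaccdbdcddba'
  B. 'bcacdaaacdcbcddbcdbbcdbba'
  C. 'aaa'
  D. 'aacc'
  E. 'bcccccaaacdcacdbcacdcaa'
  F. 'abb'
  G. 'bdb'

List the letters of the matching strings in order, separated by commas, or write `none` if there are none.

G

A → no match
B → no match
C → no match
D → no match
E → no match
F → no match
G → match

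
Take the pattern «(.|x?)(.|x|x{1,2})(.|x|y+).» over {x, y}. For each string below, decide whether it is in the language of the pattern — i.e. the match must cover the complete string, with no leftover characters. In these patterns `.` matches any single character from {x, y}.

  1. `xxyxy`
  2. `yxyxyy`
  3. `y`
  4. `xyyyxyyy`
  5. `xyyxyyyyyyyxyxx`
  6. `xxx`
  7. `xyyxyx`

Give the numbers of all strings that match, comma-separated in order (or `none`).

1. `xxyxy` → no match
2. `yxyxyy` → no match
3. `y` → no match
4. `xyyyxyyy` → no match
5 → no match
6. `xxx` → match
7. `xyyxyx` → no match

6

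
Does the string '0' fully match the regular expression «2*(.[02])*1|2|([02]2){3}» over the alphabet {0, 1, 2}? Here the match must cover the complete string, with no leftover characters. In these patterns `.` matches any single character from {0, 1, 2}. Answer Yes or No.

No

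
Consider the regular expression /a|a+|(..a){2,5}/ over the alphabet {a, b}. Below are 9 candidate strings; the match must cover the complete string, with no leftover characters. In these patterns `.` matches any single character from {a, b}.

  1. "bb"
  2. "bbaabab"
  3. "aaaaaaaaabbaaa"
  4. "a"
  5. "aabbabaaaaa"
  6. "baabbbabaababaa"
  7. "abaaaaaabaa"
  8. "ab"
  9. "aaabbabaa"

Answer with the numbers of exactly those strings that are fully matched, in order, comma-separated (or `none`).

1 → no match — must end with "a"
2 → no match — must end with "a"
3 → no match
4 → match
5 → no match
6 → no match
7 → no match
8 → no match — must end with "a"
9 → match

4, 9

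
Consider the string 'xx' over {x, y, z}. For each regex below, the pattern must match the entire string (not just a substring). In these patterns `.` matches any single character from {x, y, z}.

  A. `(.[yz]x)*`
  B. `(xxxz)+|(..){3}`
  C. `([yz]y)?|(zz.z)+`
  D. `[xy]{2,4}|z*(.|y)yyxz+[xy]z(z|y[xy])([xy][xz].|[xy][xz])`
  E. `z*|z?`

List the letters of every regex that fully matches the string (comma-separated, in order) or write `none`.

D

A → no match
B → no match
C → no match
D → match
E → no match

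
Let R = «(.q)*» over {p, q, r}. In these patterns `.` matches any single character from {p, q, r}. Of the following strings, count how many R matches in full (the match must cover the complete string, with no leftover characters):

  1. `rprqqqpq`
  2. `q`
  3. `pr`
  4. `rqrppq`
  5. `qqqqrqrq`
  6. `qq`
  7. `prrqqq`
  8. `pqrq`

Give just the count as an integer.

1 → no match
2 → no match
3 → no match
4 → no match
5 → match
6 → match
7 → no match
8 → match
Total matched: 3

3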